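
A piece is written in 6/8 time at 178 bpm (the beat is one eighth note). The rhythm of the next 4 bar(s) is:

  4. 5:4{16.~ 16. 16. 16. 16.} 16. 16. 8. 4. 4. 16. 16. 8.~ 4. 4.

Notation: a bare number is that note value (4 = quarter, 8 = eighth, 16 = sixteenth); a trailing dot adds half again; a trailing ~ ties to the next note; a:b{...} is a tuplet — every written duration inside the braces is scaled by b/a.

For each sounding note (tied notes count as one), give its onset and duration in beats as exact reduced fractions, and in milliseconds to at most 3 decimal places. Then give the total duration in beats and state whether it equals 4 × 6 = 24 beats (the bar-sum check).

1) 0.0ms=0b +1011.236ms=3b
2) 1011.236ms=3b +404.494ms=6/5b
3) 1415.73ms=21/5b +202.247ms=3/5b
4) 1617.978ms=24/5b +202.247ms=3/5b
5) 1820.225ms=27/5b +202.247ms=3/5b
6) 2022.472ms=6b +252.809ms=3/4b
7) 2275.281ms=27/4b +252.809ms=3/4b
8) 2528.09ms=15/2b +505.618ms=3/2b
9) 3033.708ms=9b +1011.236ms=3b
10) 4044.944ms=12b +1011.236ms=3b
11) 5056.18ms=15b +252.809ms=3/4b
12) 5308.989ms=63/4b +252.809ms=3/4b
13) 5561.798ms=33/2b +1516.854ms=9/2b
14) 7078.652ms=21b +1011.236ms=3b
Σ=24b of 24 (178bpm 6/8) — PASS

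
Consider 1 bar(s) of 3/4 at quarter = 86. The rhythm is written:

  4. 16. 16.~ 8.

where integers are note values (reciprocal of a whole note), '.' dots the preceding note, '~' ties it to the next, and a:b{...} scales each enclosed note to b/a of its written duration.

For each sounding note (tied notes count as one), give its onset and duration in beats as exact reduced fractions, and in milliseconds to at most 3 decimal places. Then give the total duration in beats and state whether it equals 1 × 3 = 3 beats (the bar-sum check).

1) 0.0ms=0b +1046.512ms=3/2b
2) 1046.512ms=3/2b +261.628ms=3/8b
3) 1308.14ms=15/8b +784.884ms=9/8b
Σ=3b of 3 (86bpm 3/4) — PASS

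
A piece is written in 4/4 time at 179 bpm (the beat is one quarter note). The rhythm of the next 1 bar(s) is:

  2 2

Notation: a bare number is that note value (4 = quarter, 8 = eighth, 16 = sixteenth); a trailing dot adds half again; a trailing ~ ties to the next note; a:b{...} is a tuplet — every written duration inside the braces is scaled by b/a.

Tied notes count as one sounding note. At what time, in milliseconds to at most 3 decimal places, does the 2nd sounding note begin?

1. 0.0ms @ 0 + 670.391ms (2)
2. 670.391ms @ 2 + 670.391ms (2)

note 2 onset = 2b = 670.391ms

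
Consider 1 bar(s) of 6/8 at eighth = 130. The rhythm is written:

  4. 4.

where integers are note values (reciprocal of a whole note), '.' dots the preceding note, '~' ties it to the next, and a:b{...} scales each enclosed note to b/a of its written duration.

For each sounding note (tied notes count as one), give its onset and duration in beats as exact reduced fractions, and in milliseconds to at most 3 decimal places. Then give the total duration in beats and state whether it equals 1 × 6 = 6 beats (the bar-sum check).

1) 0.0ms=0b +1384.615ms=3b
2) 1384.615ms=3b +1384.615ms=3b
Σ=6b of 6 (130bpm 6/8) — PASS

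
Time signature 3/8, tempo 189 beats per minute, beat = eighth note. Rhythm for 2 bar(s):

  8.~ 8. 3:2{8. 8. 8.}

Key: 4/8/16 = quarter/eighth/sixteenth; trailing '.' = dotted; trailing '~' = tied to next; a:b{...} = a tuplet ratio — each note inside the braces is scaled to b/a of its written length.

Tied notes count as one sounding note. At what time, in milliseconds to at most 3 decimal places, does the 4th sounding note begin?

note 4 onset = 5b = 1587.302ms

1. 0.0ms @ 0 + 952.381ms (3)
2. 952.381ms @ 3 + 317.46ms (1)
3. 1269.841ms @ 4 + 317.46ms (1)
4. 1587.302ms @ 5 + 317.46ms (1)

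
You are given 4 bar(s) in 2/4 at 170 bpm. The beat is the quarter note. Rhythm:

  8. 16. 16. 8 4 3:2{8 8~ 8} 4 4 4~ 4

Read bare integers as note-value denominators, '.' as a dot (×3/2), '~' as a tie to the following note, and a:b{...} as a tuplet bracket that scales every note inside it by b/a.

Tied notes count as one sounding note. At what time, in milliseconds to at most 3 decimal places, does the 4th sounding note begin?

note 4 onset = 3/2b = 529.412ms

1. 0.0ms @ 0 + 264.706ms (3/4)
2. 264.706ms @ 3/4 + 132.353ms (3/8)
3. 397.059ms @ 9/8 + 132.353ms (3/8)
4. 529.412ms @ 3/2 + 176.471ms (1/2)
5. 705.882ms @ 2 + 352.941ms (1)
6. 1058.824ms @ 3 + 117.647ms (1/3)
7. 1176.471ms @ 10/3 + 235.294ms (2/3)
8. 1411.765ms @ 4 + 352.941ms (1)
9. 1764.706ms @ 5 + 352.941ms (1)
10. 2117.647ms @ 6 + 705.882ms (2)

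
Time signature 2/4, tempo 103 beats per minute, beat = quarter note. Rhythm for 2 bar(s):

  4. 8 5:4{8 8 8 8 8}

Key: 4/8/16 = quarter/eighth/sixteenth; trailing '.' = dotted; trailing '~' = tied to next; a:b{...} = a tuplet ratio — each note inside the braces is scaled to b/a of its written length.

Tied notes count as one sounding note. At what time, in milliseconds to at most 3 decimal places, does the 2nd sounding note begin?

note 2 onset = 3/2b = 873.786ms

1. 0.0ms @ 0 + 873.786ms (3/2)
2. 873.786ms @ 3/2 + 291.262ms (1/2)
3. 1165.049ms @ 2 + 233.01ms (2/5)
4. 1398.058ms @ 12/5 + 233.01ms (2/5)
5. 1631.068ms @ 14/5 + 233.01ms (2/5)
6. 1864.078ms @ 16/5 + 233.01ms (2/5)
7. 2097.087ms @ 18/5 + 233.01ms (2/5)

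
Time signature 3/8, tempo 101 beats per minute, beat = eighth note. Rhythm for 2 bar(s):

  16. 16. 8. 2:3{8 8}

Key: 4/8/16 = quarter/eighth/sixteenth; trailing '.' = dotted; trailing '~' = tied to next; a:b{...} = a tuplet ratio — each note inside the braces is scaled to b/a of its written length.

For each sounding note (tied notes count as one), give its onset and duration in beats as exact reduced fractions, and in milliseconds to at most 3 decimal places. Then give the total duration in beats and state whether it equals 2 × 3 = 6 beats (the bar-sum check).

1) 0.0ms=0b +445.545ms=3/4b
2) 445.545ms=3/4b +445.545ms=3/4b
3) 891.089ms=3/2b +891.089ms=3/2b
4) 1782.178ms=3b +891.089ms=3/2b
5) 2673.267ms=9/2b +891.089ms=3/2b
Σ=6b of 6 (101bpm 3/8) — PASS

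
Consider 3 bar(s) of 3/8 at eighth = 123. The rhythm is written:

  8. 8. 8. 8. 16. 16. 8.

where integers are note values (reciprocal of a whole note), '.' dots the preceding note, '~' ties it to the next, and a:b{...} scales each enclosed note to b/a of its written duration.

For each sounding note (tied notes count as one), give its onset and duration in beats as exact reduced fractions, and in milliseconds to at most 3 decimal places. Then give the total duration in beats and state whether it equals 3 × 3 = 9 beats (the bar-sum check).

1) 0.0ms=0b +731.707ms=3/2b
2) 731.707ms=3/2b +731.707ms=3/2b
3) 1463.415ms=3b +731.707ms=3/2b
4) 2195.122ms=9/2b +731.707ms=3/2b
5) 2926.829ms=6b +365.854ms=3/4b
6) 3292.683ms=27/4b +365.854ms=3/4b
7) 3658.537ms=15/2b +731.707ms=3/2b
Σ=9b of 9 (123bpm 3/8) — PASS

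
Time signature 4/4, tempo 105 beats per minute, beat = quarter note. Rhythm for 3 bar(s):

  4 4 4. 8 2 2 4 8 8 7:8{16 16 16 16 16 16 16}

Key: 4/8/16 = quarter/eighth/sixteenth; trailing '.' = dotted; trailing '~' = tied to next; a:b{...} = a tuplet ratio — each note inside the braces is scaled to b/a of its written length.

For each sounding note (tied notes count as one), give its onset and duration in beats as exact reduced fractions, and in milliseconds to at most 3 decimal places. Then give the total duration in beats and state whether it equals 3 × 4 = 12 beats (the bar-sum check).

1) 0.0ms=0b +571.429ms=1b
2) 571.429ms=1b +571.429ms=1b
3) 1142.857ms=2b +857.143ms=3/2b
4) 2000.0ms=7/2b +285.714ms=1/2b
5) 2285.714ms=4b +1142.857ms=2b
6) 3428.571ms=6b +1142.857ms=2b
7) 4571.429ms=8b +571.429ms=1b
8) 5142.857ms=9b +285.714ms=1/2b
9) 5428.571ms=19/2b +285.714ms=1/2b
10) 5714.286ms=10b +163.265ms=2/7b
11) 5877.551ms=72/7b +163.265ms=2/7b
12) 6040.816ms=74/7b +163.265ms=2/7b
13) 6204.082ms=76/7b +163.265ms=2/7b
14) 6367.347ms=78/7b +163.265ms=2/7b
15) 6530.612ms=80/7b +163.265ms=2/7b
16) 6693.878ms=82/7b +163.265ms=2/7b
Σ=12b of 12 (105bpm 4/4) — PASS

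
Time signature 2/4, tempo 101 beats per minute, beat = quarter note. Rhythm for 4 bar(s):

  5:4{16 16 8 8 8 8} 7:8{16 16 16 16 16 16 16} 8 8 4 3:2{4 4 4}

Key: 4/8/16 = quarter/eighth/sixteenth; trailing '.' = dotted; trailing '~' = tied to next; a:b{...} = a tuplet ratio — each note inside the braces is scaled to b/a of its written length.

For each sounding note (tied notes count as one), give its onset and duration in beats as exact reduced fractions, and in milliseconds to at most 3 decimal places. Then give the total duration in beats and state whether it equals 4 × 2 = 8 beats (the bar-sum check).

1) 0.0ms=0b +118.812ms=1/5b
2) 118.812ms=1/5b +118.812ms=1/5b
3) 237.624ms=2/5b +237.624ms=2/5b
4) 475.248ms=4/5b +237.624ms=2/5b
5) 712.871ms=6/5b +237.624ms=2/5b
6) 950.495ms=8/5b +237.624ms=2/5b
7) 1188.119ms=2b +169.731ms=2/7b
8) 1357.85ms=16/7b +169.731ms=2/7b
9) 1527.581ms=18/7b +169.731ms=2/7b
10) 1697.313ms=20/7b +169.731ms=2/7b
11) 1867.044ms=22/7b +169.731ms=2/7b
12) 2036.775ms=24/7b +169.731ms=2/7b
13) 2206.506ms=26/7b +169.731ms=2/7b
14) 2376.238ms=4b +297.03ms=1/2b
15) 2673.267ms=9/2b +297.03ms=1/2b
16) 2970.297ms=5b +594.059ms=1b
17) 3564.356ms=6b +396.04ms=2/3b
18) 3960.396ms=20/3b +396.04ms=2/3b
19) 4356.436ms=22/3b +396.04ms=2/3b
Σ=8b of 8 (101bpm 2/4) — PASS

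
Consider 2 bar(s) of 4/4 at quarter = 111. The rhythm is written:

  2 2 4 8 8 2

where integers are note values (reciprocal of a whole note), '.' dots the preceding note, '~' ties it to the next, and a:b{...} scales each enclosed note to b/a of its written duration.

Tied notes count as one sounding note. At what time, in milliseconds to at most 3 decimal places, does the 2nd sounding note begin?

note 2 onset = 2b = 1081.081ms

1. 0.0ms @ 0 + 1081.081ms (2)
2. 1081.081ms @ 2 + 1081.081ms (2)
3. 2162.162ms @ 4 + 540.541ms (1)
4. 2702.703ms @ 5 + 270.27ms (1/2)
5. 2972.973ms @ 11/2 + 270.27ms (1/2)
6. 3243.243ms @ 6 + 1081.081ms (2)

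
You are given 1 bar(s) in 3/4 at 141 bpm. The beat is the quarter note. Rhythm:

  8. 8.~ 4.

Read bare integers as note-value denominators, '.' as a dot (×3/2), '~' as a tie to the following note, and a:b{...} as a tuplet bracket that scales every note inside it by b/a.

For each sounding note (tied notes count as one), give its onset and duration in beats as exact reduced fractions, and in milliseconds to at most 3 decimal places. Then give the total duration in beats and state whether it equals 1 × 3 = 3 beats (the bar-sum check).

1) 0.0ms=0b +319.149ms=3/4b
2) 319.149ms=3/4b +957.447ms=9/4b
Σ=3b of 3 (141bpm 3/4) — PASS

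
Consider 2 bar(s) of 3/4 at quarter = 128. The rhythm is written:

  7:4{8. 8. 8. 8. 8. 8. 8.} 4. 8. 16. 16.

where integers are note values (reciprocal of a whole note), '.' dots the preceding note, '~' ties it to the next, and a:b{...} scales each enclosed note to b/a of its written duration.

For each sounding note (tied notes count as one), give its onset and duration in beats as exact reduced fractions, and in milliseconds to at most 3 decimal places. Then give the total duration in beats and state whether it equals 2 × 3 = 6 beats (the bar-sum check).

1) 0.0ms=0b +200.893ms=3/7b
2) 200.893ms=3/7b +200.893ms=3/7b
3) 401.786ms=6/7b +200.893ms=3/7b
4) 602.679ms=9/7b +200.893ms=3/7b
5) 803.571ms=12/7b +200.893ms=3/7b
6) 1004.464ms=15/7b +200.893ms=3/7b
7) 1205.357ms=18/7b +200.893ms=3/7b
8) 1406.25ms=3b +703.125ms=3/2b
9) 2109.375ms=9/2b +351.562ms=3/4b
10) 2460.938ms=21/4b +175.781ms=3/8b
11) 2636.719ms=45/8b +175.781ms=3/8b
Σ=6b of 6 (128bpm 3/4) — PASS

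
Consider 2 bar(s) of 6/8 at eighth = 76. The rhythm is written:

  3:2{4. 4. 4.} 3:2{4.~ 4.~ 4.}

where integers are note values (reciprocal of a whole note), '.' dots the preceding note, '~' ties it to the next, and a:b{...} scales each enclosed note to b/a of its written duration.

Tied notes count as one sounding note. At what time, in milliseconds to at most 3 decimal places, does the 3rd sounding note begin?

1. 0.0ms @ 0 + 1578.947ms (2)
2. 1578.947ms @ 2 + 1578.947ms (2)
3. 3157.895ms @ 4 + 1578.947ms (2)
4. 4736.842ms @ 6 + 4736.842ms (6)

note 3 onset = 4b = 3157.895ms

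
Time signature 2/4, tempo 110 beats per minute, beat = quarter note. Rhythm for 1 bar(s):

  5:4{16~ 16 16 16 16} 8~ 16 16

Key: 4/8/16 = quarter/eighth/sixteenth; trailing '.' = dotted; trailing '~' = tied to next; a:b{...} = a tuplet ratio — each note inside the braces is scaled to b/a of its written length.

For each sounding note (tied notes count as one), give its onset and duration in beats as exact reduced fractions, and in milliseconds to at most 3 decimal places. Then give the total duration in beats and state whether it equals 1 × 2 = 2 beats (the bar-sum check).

1) 0.0ms=0b +218.182ms=2/5b
2) 218.182ms=2/5b +109.091ms=1/5b
3) 327.273ms=3/5b +109.091ms=1/5b
4) 436.364ms=4/5b +109.091ms=1/5b
5) 545.455ms=1b +409.091ms=3/4b
6) 954.545ms=7/4b +136.364ms=1/4b
Σ=2b of 2 (110bpm 2/4) — PASS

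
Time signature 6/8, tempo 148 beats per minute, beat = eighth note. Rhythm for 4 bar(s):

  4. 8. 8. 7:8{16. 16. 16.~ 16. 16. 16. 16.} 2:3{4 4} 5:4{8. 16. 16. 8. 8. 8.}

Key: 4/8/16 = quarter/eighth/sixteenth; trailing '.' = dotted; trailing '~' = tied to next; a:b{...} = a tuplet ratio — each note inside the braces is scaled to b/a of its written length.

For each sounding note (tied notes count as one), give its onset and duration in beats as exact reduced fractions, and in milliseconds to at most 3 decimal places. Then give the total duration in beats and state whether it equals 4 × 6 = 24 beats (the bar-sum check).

1) 0.0ms=0b +1216.216ms=3b
2) 1216.216ms=3b +608.108ms=3/2b
3) 1824.324ms=9/2b +608.108ms=3/2b
4) 2432.432ms=6b +347.49ms=6/7b
5) 2779.923ms=48/7b +347.49ms=6/7b
6) 3127.413ms=54/7b +694.981ms=12/7b
7) 3822.394ms=66/7b +347.49ms=6/7b
8) 4169.884ms=72/7b +347.49ms=6/7b
9) 4517.375ms=78/7b +347.49ms=6/7b
10) 4864.865ms=12b +1216.216ms=3b
11) 6081.081ms=15b +1216.216ms=3b
12) 7297.297ms=18b +486.486ms=6/5b
13) 7783.784ms=96/5b +243.243ms=3/5b
14) 8027.027ms=99/5b +243.243ms=3/5b
15) 8270.27ms=102/5b +486.486ms=6/5b
16) 8756.757ms=108/5b +486.486ms=6/5b
17) 9243.243ms=114/5b +486.486ms=6/5b
Σ=24b of 24 (148bpm 6/8) — PASS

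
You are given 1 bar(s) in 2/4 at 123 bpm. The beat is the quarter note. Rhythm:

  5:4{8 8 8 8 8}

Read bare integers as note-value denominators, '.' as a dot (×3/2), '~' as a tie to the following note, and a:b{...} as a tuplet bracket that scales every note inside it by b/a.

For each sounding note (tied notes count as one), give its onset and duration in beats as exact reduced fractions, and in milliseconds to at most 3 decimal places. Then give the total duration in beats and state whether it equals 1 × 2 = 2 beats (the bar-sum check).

1) 0.0ms=0b +195.122ms=2/5b
2) 195.122ms=2/5b +195.122ms=2/5b
3) 390.244ms=4/5b +195.122ms=2/5b
4) 585.366ms=6/5b +195.122ms=2/5b
5) 780.488ms=8/5b +195.122ms=2/5b
Σ=2b of 2 (123bpm 2/4) — PASS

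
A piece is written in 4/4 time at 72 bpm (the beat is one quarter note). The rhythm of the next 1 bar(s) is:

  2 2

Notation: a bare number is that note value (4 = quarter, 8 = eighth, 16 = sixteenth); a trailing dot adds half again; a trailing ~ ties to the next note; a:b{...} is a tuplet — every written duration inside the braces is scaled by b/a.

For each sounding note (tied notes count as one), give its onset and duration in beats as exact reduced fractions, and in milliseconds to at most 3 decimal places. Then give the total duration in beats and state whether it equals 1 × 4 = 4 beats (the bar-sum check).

1) 0.0ms=0b +1666.667ms=2b
2) 1666.667ms=2b +1666.667ms=2b
Σ=4b of 4 (72bpm 4/4) — PASS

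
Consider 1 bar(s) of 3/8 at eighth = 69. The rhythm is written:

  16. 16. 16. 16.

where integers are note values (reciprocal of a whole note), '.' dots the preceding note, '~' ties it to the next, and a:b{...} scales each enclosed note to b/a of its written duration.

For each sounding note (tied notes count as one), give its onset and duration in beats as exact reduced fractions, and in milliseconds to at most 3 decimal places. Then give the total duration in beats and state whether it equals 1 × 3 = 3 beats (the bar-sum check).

1) 0.0ms=0b +652.174ms=3/4b
2) 652.174ms=3/4b +652.174ms=3/4b
3) 1304.348ms=3/2b +652.174ms=3/4b
4) 1956.522ms=9/4b +652.174ms=3/4b
Σ=3b of 3 (69bpm 3/8) — PASS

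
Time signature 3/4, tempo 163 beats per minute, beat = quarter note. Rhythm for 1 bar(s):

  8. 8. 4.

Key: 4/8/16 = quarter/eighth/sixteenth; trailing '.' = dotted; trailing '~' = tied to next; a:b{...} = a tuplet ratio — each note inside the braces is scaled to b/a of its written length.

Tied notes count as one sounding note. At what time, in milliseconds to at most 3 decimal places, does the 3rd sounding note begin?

note 3 onset = 3/2b = 552.147ms

1. 0.0ms @ 0 + 276.074ms (3/4)
2. 276.074ms @ 3/4 + 276.074ms (3/4)
3. 552.147ms @ 3/2 + 552.147ms (3/2)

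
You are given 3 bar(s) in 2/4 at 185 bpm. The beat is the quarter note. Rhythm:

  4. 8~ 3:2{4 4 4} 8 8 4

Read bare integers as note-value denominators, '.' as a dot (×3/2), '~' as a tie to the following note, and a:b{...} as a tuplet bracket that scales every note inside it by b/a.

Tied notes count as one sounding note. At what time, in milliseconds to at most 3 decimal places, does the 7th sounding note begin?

note 7 onset = 5b = 1621.622ms

1. 0.0ms @ 0 + 486.486ms (3/2)
2. 486.486ms @ 3/2 + 378.378ms (7/6)
3. 864.865ms @ 8/3 + 216.216ms (2/3)
4. 1081.081ms @ 10/3 + 216.216ms (2/3)
5. 1297.297ms @ 4 + 162.162ms (1/2)
6. 1459.459ms @ 9/2 + 162.162ms (1/2)
7. 1621.622ms @ 5 + 324.324ms (1)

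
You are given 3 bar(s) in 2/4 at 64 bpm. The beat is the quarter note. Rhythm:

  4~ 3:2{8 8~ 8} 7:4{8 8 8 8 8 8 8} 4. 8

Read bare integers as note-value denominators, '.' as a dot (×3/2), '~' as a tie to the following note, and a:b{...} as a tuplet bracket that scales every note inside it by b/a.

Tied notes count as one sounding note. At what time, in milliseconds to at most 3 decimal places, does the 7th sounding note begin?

note 7 onset = 22/7b = 2946.429ms

1. 0.0ms @ 0 + 1250.0ms (4/3)
2. 1250.0ms @ 4/3 + 625.0ms (2/3)
3. 1875.0ms @ 2 + 267.857ms (2/7)
4. 2142.857ms @ 16/7 + 267.857ms (2/7)
5. 2410.714ms @ 18/7 + 267.857ms (2/7)
6. 2678.571ms @ 20/7 + 267.857ms (2/7)
7. 2946.429ms @ 22/7 + 267.857ms (2/7)
8. 3214.286ms @ 24/7 + 267.857ms (2/7)
9. 3482.143ms @ 26/7 + 267.857ms (2/7)
10. 3750.0ms @ 4 + 1406.25ms (3/2)
11. 5156.25ms @ 11/2 + 468.75ms (1/2)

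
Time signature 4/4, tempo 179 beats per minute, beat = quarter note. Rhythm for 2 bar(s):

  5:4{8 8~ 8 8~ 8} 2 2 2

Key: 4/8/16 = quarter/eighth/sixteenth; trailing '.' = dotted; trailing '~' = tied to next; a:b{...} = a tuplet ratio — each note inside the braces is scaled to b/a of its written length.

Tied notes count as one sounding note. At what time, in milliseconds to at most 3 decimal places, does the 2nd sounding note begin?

1. 0.0ms @ 0 + 134.078ms (2/5)
2. 134.078ms @ 2/5 + 268.156ms (4/5)
3. 402.235ms @ 6/5 + 268.156ms (4/5)
4. 670.391ms @ 2 + 670.391ms (2)
5. 1340.782ms @ 4 + 670.391ms (2)
6. 2011.173ms @ 6 + 670.391ms (2)

note 2 onset = 2/5b = 134.078ms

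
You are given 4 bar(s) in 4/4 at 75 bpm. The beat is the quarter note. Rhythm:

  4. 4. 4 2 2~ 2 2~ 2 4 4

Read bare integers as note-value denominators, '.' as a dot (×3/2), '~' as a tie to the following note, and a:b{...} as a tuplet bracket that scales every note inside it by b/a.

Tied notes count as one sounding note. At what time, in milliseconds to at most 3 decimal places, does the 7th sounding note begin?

1. 0.0ms @ 0 + 1200.0ms (3/2)
2. 1200.0ms @ 3/2 + 1200.0ms (3/2)
3. 2400.0ms @ 3 + 800.0ms (1)
4. 3200.0ms @ 4 + 1600.0ms (2)
5. 4800.0ms @ 6 + 3200.0ms (4)
6. 8000.0ms @ 10 + 3200.0ms (4)
7. 11200.0ms @ 14 + 800.0ms (1)
8. 12000.0ms @ 15 + 800.0ms (1)

note 7 onset = 14b = 11200.0ms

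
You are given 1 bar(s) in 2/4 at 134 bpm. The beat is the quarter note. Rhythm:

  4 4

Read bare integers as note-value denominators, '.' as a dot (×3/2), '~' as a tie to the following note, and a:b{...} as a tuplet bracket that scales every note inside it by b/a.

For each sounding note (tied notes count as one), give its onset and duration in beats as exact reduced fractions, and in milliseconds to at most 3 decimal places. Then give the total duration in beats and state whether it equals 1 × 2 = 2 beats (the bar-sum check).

1) 0.0ms=0b +447.761ms=1b
2) 447.761ms=1b +447.761ms=1b
Σ=2b of 2 (134bpm 2/4) — PASS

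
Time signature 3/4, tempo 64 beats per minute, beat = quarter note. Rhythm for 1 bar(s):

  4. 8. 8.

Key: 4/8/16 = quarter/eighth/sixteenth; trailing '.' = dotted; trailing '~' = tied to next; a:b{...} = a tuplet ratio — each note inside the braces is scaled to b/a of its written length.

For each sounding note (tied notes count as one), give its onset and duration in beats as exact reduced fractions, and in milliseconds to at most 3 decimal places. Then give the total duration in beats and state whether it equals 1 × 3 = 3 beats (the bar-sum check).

1) 0.0ms=0b +1406.25ms=3/2b
2) 1406.25ms=3/2b +703.125ms=3/4b
3) 2109.375ms=9/4b +703.125ms=3/4b
Σ=3b of 3 (64bpm 3/4) — PASS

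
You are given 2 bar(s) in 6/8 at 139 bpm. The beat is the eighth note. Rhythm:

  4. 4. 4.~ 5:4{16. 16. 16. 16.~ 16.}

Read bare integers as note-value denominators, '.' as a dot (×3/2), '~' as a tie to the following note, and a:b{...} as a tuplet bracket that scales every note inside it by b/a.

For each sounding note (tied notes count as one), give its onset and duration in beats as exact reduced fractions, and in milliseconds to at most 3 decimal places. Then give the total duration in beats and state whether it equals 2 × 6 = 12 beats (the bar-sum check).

1) 0.0ms=0b +1294.964ms=3b
2) 1294.964ms=3b +1294.964ms=3b
3) 2589.928ms=6b +1553.957ms=18/5b
4) 4143.885ms=48/5b +258.993ms=3/5b
5) 4402.878ms=51/5b +258.993ms=3/5b
6) 4661.871ms=54/5b +517.986ms=6/5b
Σ=12b of 12 (139bpm 6/8) — PASS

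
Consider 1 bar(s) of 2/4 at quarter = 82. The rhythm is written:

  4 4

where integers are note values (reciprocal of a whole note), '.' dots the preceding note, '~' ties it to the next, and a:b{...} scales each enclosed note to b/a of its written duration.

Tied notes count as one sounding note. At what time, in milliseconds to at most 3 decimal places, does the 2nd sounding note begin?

1. 0.0ms @ 0 + 731.707ms (1)
2. 731.707ms @ 1 + 731.707ms (1)

note 2 onset = 1b = 731.707ms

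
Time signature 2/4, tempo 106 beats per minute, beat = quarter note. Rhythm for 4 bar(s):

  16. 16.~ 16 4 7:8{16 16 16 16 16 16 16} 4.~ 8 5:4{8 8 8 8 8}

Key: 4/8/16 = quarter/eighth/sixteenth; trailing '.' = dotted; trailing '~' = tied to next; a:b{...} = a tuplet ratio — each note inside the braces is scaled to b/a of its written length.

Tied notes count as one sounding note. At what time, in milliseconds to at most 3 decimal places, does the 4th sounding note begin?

note 4 onset = 2b = 1132.075ms

1. 0.0ms @ 0 + 212.264ms (3/8)
2. 212.264ms @ 3/8 + 353.774ms (5/8)
3. 566.038ms @ 1 + 566.038ms (1)
4. 1132.075ms @ 2 + 161.725ms (2/7)
5. 1293.801ms @ 16/7 + 161.725ms (2/7)
6. 1455.526ms @ 18/7 + 161.725ms (2/7)
7. 1617.251ms @ 20/7 + 161.725ms (2/7)
8. 1778.976ms @ 22/7 + 161.725ms (2/7)
9. 1940.701ms @ 24/7 + 161.725ms (2/7)
10. 2102.426ms @ 26/7 + 161.725ms (2/7)
11. 2264.151ms @ 4 + 1132.075ms (2)
12. 3396.226ms @ 6 + 226.415ms (2/5)
13. 3622.642ms @ 32/5 + 226.415ms (2/5)
14. 3849.057ms @ 34/5 + 226.415ms (2/5)
15. 4075.472ms @ 36/5 + 226.415ms (2/5)
16. 4301.887ms @ 38/5 + 226.415ms (2/5)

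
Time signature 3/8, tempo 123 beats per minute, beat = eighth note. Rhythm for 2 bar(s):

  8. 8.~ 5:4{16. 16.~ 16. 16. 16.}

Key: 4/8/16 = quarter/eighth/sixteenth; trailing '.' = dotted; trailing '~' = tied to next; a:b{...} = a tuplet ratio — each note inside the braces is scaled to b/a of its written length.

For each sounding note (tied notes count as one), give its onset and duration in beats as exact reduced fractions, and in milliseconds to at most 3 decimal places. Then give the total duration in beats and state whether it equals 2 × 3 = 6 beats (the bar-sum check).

1) 0.0ms=0b +731.707ms=3/2b
2) 731.707ms=3/2b +1024.39ms=21/10b
3) 1756.098ms=18/5b +585.366ms=6/5b
4) 2341.463ms=24/5b +292.683ms=3/5b
5) 2634.146ms=27/5b +292.683ms=3/5b
Σ=6b of 6 (123bpm 3/8) — PASS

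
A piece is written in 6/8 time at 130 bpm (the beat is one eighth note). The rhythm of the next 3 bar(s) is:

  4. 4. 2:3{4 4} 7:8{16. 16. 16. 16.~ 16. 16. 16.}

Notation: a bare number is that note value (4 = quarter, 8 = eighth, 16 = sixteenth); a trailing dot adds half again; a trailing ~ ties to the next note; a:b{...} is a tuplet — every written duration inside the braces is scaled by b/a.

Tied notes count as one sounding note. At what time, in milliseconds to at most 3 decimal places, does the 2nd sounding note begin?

note 2 onset = 3b = 1384.615ms

1. 0.0ms @ 0 + 1384.615ms (3)
2. 1384.615ms @ 3 + 1384.615ms (3)
3. 2769.231ms @ 6 + 1384.615ms (3)
4. 4153.846ms @ 9 + 1384.615ms (3)
5. 5538.462ms @ 12 + 395.604ms (6/7)
6. 5934.066ms @ 90/7 + 395.604ms (6/7)
7. 6329.67ms @ 96/7 + 395.604ms (6/7)
8. 6725.275ms @ 102/7 + 791.209ms (12/7)
9. 7516.484ms @ 114/7 + 395.604ms (6/7)
10. 7912.088ms @ 120/7 + 395.604ms (6/7)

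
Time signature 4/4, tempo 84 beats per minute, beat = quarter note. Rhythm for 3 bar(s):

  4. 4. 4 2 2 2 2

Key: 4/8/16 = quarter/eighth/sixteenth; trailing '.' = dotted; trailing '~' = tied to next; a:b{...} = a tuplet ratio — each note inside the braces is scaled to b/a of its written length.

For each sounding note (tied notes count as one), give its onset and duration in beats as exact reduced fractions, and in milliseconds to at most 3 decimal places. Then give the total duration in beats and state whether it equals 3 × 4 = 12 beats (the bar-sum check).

1) 0.0ms=0b +1071.429ms=3/2b
2) 1071.429ms=3/2b +1071.429ms=3/2b
3) 2142.857ms=3b +714.286ms=1b
4) 2857.143ms=4b +1428.571ms=2b
5) 4285.714ms=6b +1428.571ms=2b
6) 5714.286ms=8b +1428.571ms=2b
7) 7142.857ms=10b +1428.571ms=2b
Σ=12b of 12 (84bpm 4/4) — PASS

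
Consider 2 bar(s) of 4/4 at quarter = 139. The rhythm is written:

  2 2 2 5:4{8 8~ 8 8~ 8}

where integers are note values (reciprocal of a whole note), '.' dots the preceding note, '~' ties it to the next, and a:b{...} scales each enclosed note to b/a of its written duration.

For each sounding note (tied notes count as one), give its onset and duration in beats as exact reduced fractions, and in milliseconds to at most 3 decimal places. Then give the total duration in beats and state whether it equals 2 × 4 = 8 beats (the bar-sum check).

1) 0.0ms=0b +863.309ms=2b
2) 863.309ms=2b +863.309ms=2b
3) 1726.619ms=4b +863.309ms=2b
4) 2589.928ms=6b +172.662ms=2/5b
5) 2762.59ms=32/5b +345.324ms=4/5b
6) 3107.914ms=36/5b +345.324ms=4/5b
Σ=8b of 8 (139bpm 4/4) — PASS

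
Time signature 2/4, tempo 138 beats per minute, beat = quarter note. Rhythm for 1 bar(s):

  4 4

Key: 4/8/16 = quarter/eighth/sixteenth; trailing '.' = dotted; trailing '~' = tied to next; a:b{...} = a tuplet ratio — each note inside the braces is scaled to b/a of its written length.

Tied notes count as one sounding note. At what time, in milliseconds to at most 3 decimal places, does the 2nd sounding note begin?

note 2 onset = 1b = 434.783ms

1. 0.0ms @ 0 + 434.783ms (1)
2. 434.783ms @ 1 + 434.783ms (1)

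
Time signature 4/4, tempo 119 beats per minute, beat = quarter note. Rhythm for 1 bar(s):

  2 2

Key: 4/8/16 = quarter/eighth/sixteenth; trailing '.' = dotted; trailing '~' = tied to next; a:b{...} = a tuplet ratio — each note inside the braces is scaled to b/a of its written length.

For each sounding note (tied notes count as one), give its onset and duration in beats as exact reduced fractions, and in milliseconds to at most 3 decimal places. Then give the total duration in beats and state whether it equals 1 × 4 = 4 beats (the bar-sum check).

1) 0.0ms=0b +1008.403ms=2b
2) 1008.403ms=2b +1008.403ms=2b
Σ=4b of 4 (119bpm 4/4) — PASS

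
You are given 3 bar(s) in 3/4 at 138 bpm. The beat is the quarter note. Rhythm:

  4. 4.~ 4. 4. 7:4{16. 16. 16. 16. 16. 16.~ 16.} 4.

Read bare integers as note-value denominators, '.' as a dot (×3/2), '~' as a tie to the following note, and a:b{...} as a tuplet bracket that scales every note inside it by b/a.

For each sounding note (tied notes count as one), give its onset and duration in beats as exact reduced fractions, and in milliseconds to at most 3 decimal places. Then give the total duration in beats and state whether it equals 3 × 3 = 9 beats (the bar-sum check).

1) 0.0ms=0b +652.174ms=3/2b
2) 652.174ms=3/2b +1304.348ms=3b
3) 1956.522ms=9/2b +652.174ms=3/2b
4) 2608.696ms=6b +93.168ms=3/14b
5) 2701.863ms=87/14b +93.168ms=3/14b
6) 2795.031ms=45/7b +93.168ms=3/14b
7) 2888.199ms=93/14b +93.168ms=3/14b
8) 2981.366ms=48/7b +93.168ms=3/14b
9) 3074.534ms=99/14b +186.335ms=3/7b
10) 3260.87ms=15/2b +652.174ms=3/2b
Σ=9b of 9 (138bpm 3/4) — PASS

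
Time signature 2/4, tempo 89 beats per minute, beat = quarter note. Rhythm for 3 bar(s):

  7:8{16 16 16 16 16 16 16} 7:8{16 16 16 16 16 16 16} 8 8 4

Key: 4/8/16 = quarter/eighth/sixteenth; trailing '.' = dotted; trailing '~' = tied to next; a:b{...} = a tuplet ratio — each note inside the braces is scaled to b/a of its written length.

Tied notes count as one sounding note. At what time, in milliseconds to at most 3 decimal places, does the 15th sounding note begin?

1. 0.0ms @ 0 + 192.616ms (2/7)
2. 192.616ms @ 2/7 + 192.616ms (2/7)
3. 385.233ms @ 4/7 + 192.616ms (2/7)
4. 577.849ms @ 6/7 + 192.616ms (2/7)
5. 770.465ms @ 8/7 + 192.616ms (2/7)
6. 963.082ms @ 10/7 + 192.616ms (2/7)
7. 1155.698ms @ 12/7 + 192.616ms (2/7)
8. 1348.315ms @ 2 + 192.616ms (2/7)
9. 1540.931ms @ 16/7 + 192.616ms (2/7)
10. 1733.547ms @ 18/7 + 192.616ms (2/7)
11. 1926.164ms @ 20/7 + 192.616ms (2/7)
12. 2118.78ms @ 22/7 + 192.616ms (2/7)
13. 2311.396ms @ 24/7 + 192.616ms (2/7)
14. 2504.013ms @ 26/7 + 192.616ms (2/7)
15. 2696.629ms @ 4 + 337.079ms (1/2)
16. 3033.708ms @ 9/2 + 337.079ms (1/2)
17. 3370.787ms @ 5 + 674.157ms (1)

note 15 onset = 4b = 2696.629ms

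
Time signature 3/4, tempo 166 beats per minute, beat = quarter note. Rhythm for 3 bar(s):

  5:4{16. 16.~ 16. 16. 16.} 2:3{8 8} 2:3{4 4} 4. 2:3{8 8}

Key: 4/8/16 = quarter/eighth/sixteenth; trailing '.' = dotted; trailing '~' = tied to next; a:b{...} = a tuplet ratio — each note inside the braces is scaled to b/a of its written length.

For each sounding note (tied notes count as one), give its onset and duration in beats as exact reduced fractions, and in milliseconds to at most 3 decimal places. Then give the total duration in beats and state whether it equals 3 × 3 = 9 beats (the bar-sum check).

1) 0.0ms=0b +108.434ms=3/10b
2) 108.434ms=3/10b +216.867ms=3/5b
3) 325.301ms=9/10b +108.434ms=3/10b
4) 433.735ms=6/5b +108.434ms=3/10b
5) 542.169ms=3/2b +271.084ms=3/4b
6) 813.253ms=9/4b +271.084ms=3/4b
7) 1084.337ms=3b +542.169ms=3/2b
8) 1626.506ms=9/2b +542.169ms=3/2b
9) 2168.675ms=6b +542.169ms=3/2b
10) 2710.843ms=15/2b +271.084ms=3/4b
11) 2981.928ms=33/4b +271.084ms=3/4b
Σ=9b of 9 (166bpm 3/4) — PASS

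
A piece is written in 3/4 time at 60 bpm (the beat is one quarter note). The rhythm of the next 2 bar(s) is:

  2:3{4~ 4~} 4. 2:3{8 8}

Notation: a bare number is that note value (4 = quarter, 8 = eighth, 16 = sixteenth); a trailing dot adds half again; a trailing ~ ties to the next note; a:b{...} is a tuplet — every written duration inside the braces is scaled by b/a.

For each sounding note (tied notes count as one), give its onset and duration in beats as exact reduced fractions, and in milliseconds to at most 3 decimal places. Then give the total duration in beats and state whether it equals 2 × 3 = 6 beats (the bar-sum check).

1) 0.0ms=0b +4500.0ms=9/2b
2) 4500.0ms=9/2b +750.0ms=3/4b
3) 5250.0ms=21/4b +750.0ms=3/4b
Σ=6b of 6 (60bpm 3/4) — PASS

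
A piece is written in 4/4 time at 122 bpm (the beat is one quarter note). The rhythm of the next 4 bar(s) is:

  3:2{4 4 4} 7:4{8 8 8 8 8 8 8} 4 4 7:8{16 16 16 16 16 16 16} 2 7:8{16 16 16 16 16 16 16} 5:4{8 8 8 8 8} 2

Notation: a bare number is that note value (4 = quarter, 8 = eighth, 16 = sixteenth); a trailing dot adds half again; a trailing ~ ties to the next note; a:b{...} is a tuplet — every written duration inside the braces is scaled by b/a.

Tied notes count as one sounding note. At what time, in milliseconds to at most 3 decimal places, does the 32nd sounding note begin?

1. 0.0ms @ 0 + 327.869ms (2/3)
2. 327.869ms @ 2/3 + 327.869ms (2/3)
3. 655.738ms @ 4/3 + 327.869ms (2/3)
4. 983.607ms @ 2 + 140.515ms (2/7)
5. 1124.122ms @ 16/7 + 140.515ms (2/7)
6. 1264.637ms @ 18/7 + 140.515ms (2/7)
7. 1405.152ms @ 20/7 + 140.515ms (2/7)
8. 1545.667ms @ 22/7 + 140.515ms (2/7)
9. 1686.183ms @ 24/7 + 140.515ms (2/7)
10. 1826.698ms @ 26/7 + 140.515ms (2/7)
11. 1967.213ms @ 4 + 491.803ms (1)
12. 2459.016ms @ 5 + 491.803ms (1)
13. 2950.82ms @ 6 + 140.515ms (2/7)
14. 3091.335ms @ 44/7 + 140.515ms (2/7)
15. 3231.85ms @ 46/7 + 140.515ms (2/7)
16. 3372.365ms @ 48/7 + 140.515ms (2/7)
17. 3512.881ms @ 50/7 + 140.515ms (2/7)
18. 3653.396ms @ 52/7 + 140.515ms (2/7)
19. 3793.911ms @ 54/7 + 140.515ms (2/7)
20. 3934.426ms @ 8 + 983.607ms (2)
21. 4918.033ms @ 10 + 140.515ms (2/7)
22. 5058.548ms @ 72/7 + 140.515ms (2/7)
23. 5199.063ms @ 74/7 + 140.515ms (2/7)
24. 5339.578ms @ 76/7 + 140.515ms (2/7)
25. 5480.094ms @ 78/7 + 140.515ms (2/7)
26. 5620.609ms @ 80/7 + 140.515ms (2/7)
27. 5761.124ms @ 82/7 + 140.515ms (2/7)
28. 5901.639ms @ 12 + 196.721ms (2/5)
29. 6098.361ms @ 62/5 + 196.721ms (2/5)
30. 6295.082ms @ 64/5 + 196.721ms (2/5)
31. 6491.803ms @ 66/5 + 196.721ms (2/5)
32. 6688.525ms @ 68/5 + 196.721ms (2/5)
33. 6885.246ms @ 14 + 983.607ms (2)

note 32 onset = 68/5b = 6688.525ms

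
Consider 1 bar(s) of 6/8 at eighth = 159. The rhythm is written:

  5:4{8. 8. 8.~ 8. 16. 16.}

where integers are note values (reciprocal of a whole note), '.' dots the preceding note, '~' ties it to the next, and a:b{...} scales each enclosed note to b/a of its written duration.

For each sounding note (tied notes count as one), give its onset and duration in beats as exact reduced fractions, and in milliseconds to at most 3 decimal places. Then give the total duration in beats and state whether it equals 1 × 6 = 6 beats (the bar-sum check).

1) 0.0ms=0b +452.83ms=6/5b
2) 452.83ms=6/5b +452.83ms=6/5b
3) 905.66ms=12/5b +905.66ms=12/5b
4) 1811.321ms=24/5b +226.415ms=3/5b
5) 2037.736ms=27/5b +226.415ms=3/5b
Σ=6b of 6 (159bpm 6/8) — PASS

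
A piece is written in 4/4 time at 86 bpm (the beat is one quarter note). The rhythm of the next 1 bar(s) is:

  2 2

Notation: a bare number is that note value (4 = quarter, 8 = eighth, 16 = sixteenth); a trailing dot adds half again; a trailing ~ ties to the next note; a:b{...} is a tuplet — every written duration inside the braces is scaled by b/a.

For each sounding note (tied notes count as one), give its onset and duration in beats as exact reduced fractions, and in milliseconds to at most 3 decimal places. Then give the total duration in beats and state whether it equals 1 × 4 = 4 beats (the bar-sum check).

1) 0.0ms=0b +1395.349ms=2b
2) 1395.349ms=2b +1395.349ms=2b
Σ=4b of 4 (86bpm 4/4) — PASS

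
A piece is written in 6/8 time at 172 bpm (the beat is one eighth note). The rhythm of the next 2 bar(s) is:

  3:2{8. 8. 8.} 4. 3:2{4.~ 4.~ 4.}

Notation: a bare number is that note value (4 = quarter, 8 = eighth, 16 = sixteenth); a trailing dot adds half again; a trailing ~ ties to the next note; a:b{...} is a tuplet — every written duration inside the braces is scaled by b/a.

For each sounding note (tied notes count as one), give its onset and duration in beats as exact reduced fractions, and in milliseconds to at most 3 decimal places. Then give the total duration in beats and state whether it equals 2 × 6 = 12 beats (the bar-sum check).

1) 0.0ms=0b +348.837ms=1b
2) 348.837ms=1b +348.837ms=1b
3) 697.674ms=2b +348.837ms=1b
4) 1046.512ms=3b +1046.512ms=3b
5) 2093.023ms=6b +2093.023ms=6b
Σ=12b of 12 (172bpm 6/8) — PASS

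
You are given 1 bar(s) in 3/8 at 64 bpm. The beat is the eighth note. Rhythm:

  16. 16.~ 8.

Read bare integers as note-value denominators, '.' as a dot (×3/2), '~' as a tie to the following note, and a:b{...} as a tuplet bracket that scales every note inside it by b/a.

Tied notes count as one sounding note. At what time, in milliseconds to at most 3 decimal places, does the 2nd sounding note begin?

note 2 onset = 3/4b = 703.125ms

1. 0.0ms @ 0 + 703.125ms (3/4)
2. 703.125ms @ 3/4 + 2109.375ms (9/4)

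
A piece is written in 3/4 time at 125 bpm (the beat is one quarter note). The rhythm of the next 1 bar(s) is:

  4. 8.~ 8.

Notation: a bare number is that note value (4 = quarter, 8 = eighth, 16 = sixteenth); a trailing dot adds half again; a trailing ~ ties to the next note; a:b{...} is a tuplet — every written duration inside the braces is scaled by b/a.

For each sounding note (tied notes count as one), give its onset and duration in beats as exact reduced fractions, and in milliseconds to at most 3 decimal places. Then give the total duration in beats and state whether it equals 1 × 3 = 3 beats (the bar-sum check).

1) 0.0ms=0b +720.0ms=3/2b
2) 720.0ms=3/2b +720.0ms=3/2b
Σ=3b of 3 (125bpm 3/4) — PASS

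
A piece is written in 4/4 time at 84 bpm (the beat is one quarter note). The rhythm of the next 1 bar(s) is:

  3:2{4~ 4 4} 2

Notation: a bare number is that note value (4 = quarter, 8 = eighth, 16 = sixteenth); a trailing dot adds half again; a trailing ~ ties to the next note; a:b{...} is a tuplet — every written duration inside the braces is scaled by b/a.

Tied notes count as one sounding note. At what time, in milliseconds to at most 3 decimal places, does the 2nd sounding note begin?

note 2 onset = 4/3b = 952.381ms

1. 0.0ms @ 0 + 952.381ms (4/3)
2. 952.381ms @ 4/3 + 476.19ms (2/3)
3. 1428.571ms @ 2 + 1428.571ms (2)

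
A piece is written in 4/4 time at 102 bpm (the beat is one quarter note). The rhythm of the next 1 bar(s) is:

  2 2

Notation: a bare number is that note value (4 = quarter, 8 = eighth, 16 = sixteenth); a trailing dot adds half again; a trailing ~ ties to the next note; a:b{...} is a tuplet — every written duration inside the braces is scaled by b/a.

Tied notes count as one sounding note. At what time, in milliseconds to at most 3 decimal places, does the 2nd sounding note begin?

note 2 onset = 2b = 1176.471ms

1. 0.0ms @ 0 + 1176.471ms (2)
2. 1176.471ms @ 2 + 1176.471ms (2)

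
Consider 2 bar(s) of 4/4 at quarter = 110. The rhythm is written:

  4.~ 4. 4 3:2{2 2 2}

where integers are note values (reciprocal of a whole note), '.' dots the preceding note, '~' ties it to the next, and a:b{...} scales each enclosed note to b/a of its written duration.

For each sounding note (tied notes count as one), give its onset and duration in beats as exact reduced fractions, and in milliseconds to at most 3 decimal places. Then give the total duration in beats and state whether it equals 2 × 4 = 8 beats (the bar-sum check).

1) 0.0ms=0b +1636.364ms=3b
2) 1636.364ms=3b +545.455ms=1b
3) 2181.818ms=4b +727.273ms=4/3b
4) 2909.091ms=16/3b +727.273ms=4/3b
5) 3636.364ms=20/3b +727.273ms=4/3b
Σ=8b of 8 (110bpm 4/4) — PASS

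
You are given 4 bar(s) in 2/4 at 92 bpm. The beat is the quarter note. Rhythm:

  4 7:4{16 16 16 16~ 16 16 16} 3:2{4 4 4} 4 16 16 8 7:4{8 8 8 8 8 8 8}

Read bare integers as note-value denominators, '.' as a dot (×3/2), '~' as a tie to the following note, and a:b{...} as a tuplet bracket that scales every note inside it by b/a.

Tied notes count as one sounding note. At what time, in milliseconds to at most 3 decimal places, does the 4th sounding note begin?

1. 0.0ms @ 0 + 652.174ms (1)
2. 652.174ms @ 1 + 93.168ms (1/7)
3. 745.342ms @ 8/7 + 93.168ms (1/7)
4. 838.509ms @ 9/7 + 93.168ms (1/7)
5. 931.677ms @ 10/7 + 186.335ms (2/7)
6. 1118.012ms @ 12/7 + 93.168ms (1/7)
7. 1211.18ms @ 13/7 + 93.168ms (1/7)
8. 1304.348ms @ 2 + 434.783ms (2/3)
9. 1739.13ms @ 8/3 + 434.783ms (2/3)
10. 2173.913ms @ 10/3 + 434.783ms (2/3)
11. 2608.696ms @ 4 + 652.174ms (1)
12. 3260.87ms @ 5 + 163.043ms (1/4)
13. 3423.913ms @ 21/4 + 163.043ms (1/4)
14. 3586.957ms @ 11/2 + 326.087ms (1/2)
15. 3913.043ms @ 6 + 186.335ms (2/7)
16. 4099.379ms @ 44/7 + 186.335ms (2/7)
17. 4285.714ms @ 46/7 + 186.335ms (2/7)
18. 4472.05ms @ 48/7 + 186.335ms (2/7)
19. 4658.385ms @ 50/7 + 186.335ms (2/7)
20. 4844.72ms @ 52/7 + 186.335ms (2/7)
21. 5031.056ms @ 54/7 + 186.335ms (2/7)

note 4 onset = 9/7b = 838.509ms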